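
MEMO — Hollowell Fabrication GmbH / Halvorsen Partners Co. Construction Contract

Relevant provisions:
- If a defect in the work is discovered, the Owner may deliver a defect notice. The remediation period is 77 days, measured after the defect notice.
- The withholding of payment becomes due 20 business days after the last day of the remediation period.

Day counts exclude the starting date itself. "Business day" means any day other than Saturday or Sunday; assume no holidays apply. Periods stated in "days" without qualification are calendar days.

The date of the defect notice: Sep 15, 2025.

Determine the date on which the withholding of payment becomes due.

Dec 29, 2025

The last day of the remediation period: Sep 15, 2025 + 77 days = Dec 1, 2025.
The date on which the withholding of payment becomes due: counting 20 business days from Monday, Dec 1, 2025 (Dec 2, Dec 3, Dec 4, Dec 5, …, Dec 25, Dec 26, Dec 29, skipping weekends) reaches Monday, Dec 29, 2025.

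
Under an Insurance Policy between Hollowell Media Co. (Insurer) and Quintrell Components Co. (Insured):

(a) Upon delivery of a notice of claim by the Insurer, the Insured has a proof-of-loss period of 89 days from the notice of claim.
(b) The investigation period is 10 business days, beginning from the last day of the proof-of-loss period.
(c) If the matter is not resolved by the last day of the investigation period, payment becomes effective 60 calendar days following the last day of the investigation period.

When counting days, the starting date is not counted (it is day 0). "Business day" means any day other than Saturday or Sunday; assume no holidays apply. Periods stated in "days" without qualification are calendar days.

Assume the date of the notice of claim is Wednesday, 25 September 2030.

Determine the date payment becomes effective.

7 March 2031

The last day of the proof-of-loss period: 25 September 2030 + 89 days = 23 December 2030.
From Monday, 23 December 2030, 10 business days (Dec 24, Dec 25, Dec 26, Dec 27, Dec 30, Dec 31, Jan 1, Jan 2, Jan 3, Jan 6, skipping weekends) brings us to Monday, 6 January 2031, which is the last day of the investigation period.
The date payment becomes effective: 6 January 2031 + 60 days = 7 March 2031.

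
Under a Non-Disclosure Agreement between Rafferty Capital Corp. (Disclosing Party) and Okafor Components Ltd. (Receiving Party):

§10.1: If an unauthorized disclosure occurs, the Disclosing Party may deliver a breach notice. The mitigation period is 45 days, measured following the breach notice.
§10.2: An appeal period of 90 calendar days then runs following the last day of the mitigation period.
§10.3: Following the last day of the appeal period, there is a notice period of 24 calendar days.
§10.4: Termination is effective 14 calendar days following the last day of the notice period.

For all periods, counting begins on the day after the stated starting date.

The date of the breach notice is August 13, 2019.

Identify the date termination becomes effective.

February 2, 2020

The last day of the mitigation period: 45 calendar days after August 13, 2019 is September 27, 2019.
Adding 90 calendar days to September 27, 2019 gives December 26, 2019, which is the last day of the appeal period.
The last day of the notice period: December 26, 2019 + 24 days = January 19, 2020.
The date termination becomes effective: 14 calendar days after January 19, 2020 is February 2, 2020.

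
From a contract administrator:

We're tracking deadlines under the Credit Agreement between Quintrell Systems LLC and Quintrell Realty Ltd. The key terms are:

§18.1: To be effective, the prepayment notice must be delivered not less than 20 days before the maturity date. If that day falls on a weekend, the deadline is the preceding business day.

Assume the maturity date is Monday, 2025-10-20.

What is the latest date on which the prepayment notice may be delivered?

2025-09-30

2025-10-20 minus 20 days is 2025-09-30. That is a Tuesday, so no adjustment is needed.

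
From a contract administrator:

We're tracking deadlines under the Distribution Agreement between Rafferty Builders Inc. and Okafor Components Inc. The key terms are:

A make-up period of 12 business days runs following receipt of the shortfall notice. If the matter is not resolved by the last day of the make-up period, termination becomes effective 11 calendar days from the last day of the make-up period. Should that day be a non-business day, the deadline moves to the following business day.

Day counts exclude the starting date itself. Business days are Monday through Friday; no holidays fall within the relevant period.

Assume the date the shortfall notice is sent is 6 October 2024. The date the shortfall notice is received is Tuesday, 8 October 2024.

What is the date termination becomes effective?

The last day of the make-up period: counting 12 business days from Tuesday, 8 October 2024 (Oct 9, Oct 10, Oct 11, Oct 14, …, Oct 22, Oct 23, Oct 24, skipping weekends) reaches Thursday, 24 October 2024.
The date termination becomes effective: 11 calendar days after 24 October 2024 is 4 November 2024. 4 November 2024 is a Monday, so no roll-forward applies.

4 November 2024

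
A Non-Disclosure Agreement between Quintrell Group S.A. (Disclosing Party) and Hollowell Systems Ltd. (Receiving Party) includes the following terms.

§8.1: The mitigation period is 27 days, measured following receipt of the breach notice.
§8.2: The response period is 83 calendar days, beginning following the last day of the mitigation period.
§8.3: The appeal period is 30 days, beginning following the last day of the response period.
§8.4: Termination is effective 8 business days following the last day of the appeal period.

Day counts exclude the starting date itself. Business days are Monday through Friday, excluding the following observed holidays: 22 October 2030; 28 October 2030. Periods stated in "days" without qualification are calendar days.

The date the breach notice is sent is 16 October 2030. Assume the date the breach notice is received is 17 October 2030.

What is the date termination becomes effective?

18 March 2031

The last day of the mitigation period: 17 October 2030 + 27 days = 13 November 2030.
Adding 83 calendar days to 13 November 2030 gives 4 February 2031, which is the last day of the response period.
Adding 30 calendar days to 4 February 2031 gives 6 March 2031, which is the last day of the appeal period.
From Thursday, 6 March 2031, 8 business days (Mar 7, Mar 10, Mar 11, Mar 12, Mar 13, Mar 14, Mar 17, Mar 18, skipping weekends) brings us to Tuesday, 18 March 2031, which is the date termination becomes effective.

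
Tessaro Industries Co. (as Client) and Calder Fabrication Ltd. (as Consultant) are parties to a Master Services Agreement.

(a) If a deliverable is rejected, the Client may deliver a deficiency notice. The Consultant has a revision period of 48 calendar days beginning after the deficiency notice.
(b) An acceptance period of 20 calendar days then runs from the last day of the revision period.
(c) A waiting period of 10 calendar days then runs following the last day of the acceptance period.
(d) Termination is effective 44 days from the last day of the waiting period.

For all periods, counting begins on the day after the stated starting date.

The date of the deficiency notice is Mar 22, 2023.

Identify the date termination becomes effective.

Adding 48 calendar days to Mar 22, 2023 gives May 9, 2023, which is the last day of the revision period.
The last day of the acceptance period: 20 calendar days after May 9, 2023 is May 29, 2023.
The last day of the waiting period: May 29, 2023 + 10 days = Jun 8, 2023.
The date termination becomes effective: Jun 8, 2023 + 44 days = Jul 22, 2023.

Jul 22, 2023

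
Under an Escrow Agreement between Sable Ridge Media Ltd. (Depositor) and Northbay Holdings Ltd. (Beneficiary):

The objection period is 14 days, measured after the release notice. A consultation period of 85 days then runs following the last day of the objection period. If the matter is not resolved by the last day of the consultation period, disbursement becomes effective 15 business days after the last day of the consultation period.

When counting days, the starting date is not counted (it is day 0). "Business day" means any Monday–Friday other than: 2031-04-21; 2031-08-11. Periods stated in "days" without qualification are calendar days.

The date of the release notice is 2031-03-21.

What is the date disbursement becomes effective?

Adding 14 calendar days to 2031-03-21 gives 2031-04-04, which is the last day of the objection period.
Adding 85 calendar days to 2031-04-04 gives 2031-06-28, which is the last day of the consultation period.
From Saturday, 2031-06-28, 15 business days (Jun 30, Jul 1, Jul 2, Jul 3, …, Jul 16, Jul 17, Jul 18, skipping weekends) brings us to Friday, 2031-07-18, which is the date disbursement becomes effective.

2031-07-18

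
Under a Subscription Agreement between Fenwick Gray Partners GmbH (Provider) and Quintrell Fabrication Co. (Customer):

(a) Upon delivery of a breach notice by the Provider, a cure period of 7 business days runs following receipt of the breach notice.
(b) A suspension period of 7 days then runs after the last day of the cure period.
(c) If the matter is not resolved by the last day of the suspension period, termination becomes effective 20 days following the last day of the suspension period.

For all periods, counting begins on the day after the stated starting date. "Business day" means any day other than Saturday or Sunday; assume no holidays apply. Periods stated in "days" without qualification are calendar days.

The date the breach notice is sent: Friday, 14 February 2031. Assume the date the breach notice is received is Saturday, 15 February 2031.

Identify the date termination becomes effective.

From Saturday, 15 February 2031, 7 business days (Feb 17, Feb 18, Feb 19, Feb 20, Feb 21, Feb 24, Feb 25, skipping weekends) brings us to Tuesday, 25 February 2031, which is the last day of the cure period.
Adding 7 calendar days to 25 February 2031 gives 4 March 2031, which is the last day of the suspension period.
Adding 20 calendar days to 4 March 2031 gives 24 March 2031, which is the date termination becomes effective.

24 March 2031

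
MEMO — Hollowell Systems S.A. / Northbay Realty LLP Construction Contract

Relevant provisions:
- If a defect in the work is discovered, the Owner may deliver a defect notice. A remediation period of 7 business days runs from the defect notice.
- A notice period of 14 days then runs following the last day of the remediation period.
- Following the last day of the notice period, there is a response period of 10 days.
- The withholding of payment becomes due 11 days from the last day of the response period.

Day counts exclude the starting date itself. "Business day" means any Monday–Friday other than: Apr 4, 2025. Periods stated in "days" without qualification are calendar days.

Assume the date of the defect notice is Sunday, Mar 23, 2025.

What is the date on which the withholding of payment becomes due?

May 6, 2025

From Sunday, Mar 23, 2025, 7 business days (Mar 24, Mar 25, Mar 26, Mar 27, Mar 28, Mar 31, Apr 1, skipping weekends) brings us to Tuesday, Apr 1, 2025, which is the last day of the remediation period.
Adding 14 calendar days to Apr 1, 2025 gives Apr 15, 2025, which is the last day of the notice period.
The last day of the response period: Apr 15, 2025 + 10 days = Apr 25, 2025.
Adding 11 calendar days to Apr 25, 2025 gives May 6, 2025, which is the date on which the withholding of payment becomes due.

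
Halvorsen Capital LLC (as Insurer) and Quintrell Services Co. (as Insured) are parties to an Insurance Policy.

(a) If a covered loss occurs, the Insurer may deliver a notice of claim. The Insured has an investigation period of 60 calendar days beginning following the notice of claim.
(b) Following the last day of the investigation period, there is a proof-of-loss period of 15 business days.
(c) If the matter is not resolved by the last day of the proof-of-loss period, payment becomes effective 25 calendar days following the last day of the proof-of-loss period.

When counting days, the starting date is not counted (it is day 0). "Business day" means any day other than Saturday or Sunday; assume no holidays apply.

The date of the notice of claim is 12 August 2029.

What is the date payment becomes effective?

Adding 60 calendar days to 12 August 2029 gives 11 October 2029, which is the last day of the investigation period.
The last day of the proof-of-loss period: 15 business days after Thursday, 11 October 2029, skipping weekends — Oct 12, Oct 15, Oct 16, Oct 17, …, Oct 30, Oct 31, Nov 1 — lands on Thursday, 1 November 2029.
Adding 25 calendar days to 1 November 2029 gives 26 November 2029, which is the date payment becomes effective.

26 November 2029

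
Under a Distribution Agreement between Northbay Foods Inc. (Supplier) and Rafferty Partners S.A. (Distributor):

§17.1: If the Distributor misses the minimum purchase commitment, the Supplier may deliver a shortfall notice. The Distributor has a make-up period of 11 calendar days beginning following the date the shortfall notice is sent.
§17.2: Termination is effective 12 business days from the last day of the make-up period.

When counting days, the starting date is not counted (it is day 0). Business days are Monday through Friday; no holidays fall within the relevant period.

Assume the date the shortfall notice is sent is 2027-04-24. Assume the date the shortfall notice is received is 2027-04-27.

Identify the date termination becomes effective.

2027-05-21

The last day of the make-up period: 11 calendar days after 2027-04-24 is 2027-05-05.
The date termination becomes effective: counting 12 business days from Wednesday, 2027-05-05 (May 6, May 7, May 10, May 11, …, May 19, May 20, May 21, skipping weekends) reaches Friday, 2027-05-21.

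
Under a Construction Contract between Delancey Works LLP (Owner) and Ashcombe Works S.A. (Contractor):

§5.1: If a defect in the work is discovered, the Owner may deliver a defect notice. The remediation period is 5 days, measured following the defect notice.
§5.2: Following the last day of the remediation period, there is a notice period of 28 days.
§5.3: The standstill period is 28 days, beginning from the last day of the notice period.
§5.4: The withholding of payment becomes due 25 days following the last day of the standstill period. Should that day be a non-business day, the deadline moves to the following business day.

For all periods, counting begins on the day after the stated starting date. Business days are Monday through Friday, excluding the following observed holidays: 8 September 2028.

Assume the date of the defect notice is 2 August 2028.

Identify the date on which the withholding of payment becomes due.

27 October 2028

Adding 5 calendar days to 2 August 2028 gives 7 August 2028, which is the last day of the remediation period.
The last day of the notice period: 28 calendar days after 7 August 2028 is 4 September 2028.
Adding 28 calendar days to 4 September 2028 gives 2 October 2028, which is the last day of the standstill period.
The date on which the withholding of payment becomes due: 25 calendar days after 2 October 2028 is 27 October 2028. 27 October 2028 is a Friday and is not a listed holiday, so no roll-forward applies.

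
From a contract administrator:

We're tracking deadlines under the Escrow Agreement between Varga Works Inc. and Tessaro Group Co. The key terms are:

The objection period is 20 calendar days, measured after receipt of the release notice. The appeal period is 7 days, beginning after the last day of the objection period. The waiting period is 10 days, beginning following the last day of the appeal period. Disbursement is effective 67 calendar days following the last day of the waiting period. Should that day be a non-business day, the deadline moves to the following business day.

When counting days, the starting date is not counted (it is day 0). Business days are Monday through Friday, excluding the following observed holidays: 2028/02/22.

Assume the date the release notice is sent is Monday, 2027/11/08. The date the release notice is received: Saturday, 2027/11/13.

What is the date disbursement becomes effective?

The last day of the objection period: 20 calendar days after 2027/11/13 is 2027/12/03.
The last day of the appeal period: 2027/12/03 + 7 days = 2027/12/10.
The last day of the waiting period: 10 calendar days after 2027/12/10 is 2027/12/20.
The date disbursement becomes effective: 2027/12/20 + 67 days = 2028/02/25. 2028/02/25 is a Friday and is not a listed holiday, so no roll-forward applies.

2028/02/25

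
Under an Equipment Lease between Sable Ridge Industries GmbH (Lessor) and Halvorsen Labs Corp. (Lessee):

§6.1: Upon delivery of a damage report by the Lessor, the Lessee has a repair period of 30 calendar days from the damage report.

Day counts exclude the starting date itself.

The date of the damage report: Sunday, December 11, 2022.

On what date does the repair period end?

The last day of the repair period: December 11, 2022 + 30 days = January 10, 2023.

January 10, 2023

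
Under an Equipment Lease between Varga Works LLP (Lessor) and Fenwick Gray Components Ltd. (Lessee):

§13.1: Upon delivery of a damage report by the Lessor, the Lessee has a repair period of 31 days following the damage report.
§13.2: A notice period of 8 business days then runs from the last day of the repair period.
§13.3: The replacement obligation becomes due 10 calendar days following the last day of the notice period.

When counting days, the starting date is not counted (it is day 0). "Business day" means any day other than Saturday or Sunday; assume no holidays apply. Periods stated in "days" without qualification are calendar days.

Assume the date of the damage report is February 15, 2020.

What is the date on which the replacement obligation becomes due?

The last day of the repair period: February 15, 2020 + 31 days = March 17, 2020.
From Tuesday, March 17, 2020, 8 business days (Mar 18, Mar 19, Mar 20, Mar 23, Mar 24, Mar 25, Mar 26, Mar 27, skipping weekends) brings us to Friday, March 27, 2020, which is the last day of the notice period.
The date on which the replacement obligation becomes due: 10 calendar days after March 27, 2020 is April 6, 2020.

April 6, 2020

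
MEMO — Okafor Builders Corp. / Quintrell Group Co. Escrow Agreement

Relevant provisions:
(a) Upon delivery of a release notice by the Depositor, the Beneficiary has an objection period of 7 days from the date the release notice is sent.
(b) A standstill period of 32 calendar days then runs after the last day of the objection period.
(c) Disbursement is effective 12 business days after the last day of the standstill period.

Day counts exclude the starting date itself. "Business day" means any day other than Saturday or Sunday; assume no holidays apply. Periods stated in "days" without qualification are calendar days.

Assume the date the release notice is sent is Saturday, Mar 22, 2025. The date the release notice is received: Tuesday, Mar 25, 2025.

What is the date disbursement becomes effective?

May 16, 2025

The last day of the objection period: 7 calendar days after Mar 22, 2025 is Mar 29, 2025.
The last day of the standstill period: Mar 29, 2025 + 32 days = Apr 30, 2025.
The date disbursement becomes effective: 12 business days after Wednesday, Apr 30, 2025, skipping weekends — May 1, May 2, May 5, May 6, …, May 14, May 15, May 16 — lands on Friday, May 16, 2025.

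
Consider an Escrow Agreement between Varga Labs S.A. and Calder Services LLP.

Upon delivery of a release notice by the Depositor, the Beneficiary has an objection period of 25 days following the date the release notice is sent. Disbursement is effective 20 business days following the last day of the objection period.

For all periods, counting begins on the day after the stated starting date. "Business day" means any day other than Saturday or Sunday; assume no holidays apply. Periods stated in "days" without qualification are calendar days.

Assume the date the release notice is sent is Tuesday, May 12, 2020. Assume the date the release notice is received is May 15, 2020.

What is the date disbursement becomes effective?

Adding 25 calendar days to May 12, 2020 gives Jun 6, 2020, which is the last day of the objection period.
From Saturday, Jun 6, 2020, 20 business days (Jun 8, Jun 9, Jun 10, Jun 11, …, Jul 1, Jul 2, Jul 3, skipping weekends) brings us to Friday, Jul 3, 2020, which is the date disbursement becomes effective.

Jul 3, 2020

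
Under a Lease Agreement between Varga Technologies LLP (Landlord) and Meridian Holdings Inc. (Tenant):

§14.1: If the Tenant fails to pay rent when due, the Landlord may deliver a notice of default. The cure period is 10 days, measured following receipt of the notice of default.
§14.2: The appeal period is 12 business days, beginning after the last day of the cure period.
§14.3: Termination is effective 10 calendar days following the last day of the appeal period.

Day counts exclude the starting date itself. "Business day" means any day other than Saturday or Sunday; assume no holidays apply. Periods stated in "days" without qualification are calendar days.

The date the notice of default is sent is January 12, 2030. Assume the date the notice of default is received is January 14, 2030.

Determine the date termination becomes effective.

February 21, 2030

Adding 10 calendar days to January 14, 2030 gives January 24, 2030, which is the last day of the cure period.
The last day of the appeal period: counting 12 business days from Thursday, January 24, 2030 (Jan 25, Jan 28, Jan 29, Jan 30, …, Feb 7, Feb 8, Feb 11, skipping weekends) reaches Monday, February 11, 2030.
The date termination becomes effective: February 11, 2030 + 10 days = February 21, 2030.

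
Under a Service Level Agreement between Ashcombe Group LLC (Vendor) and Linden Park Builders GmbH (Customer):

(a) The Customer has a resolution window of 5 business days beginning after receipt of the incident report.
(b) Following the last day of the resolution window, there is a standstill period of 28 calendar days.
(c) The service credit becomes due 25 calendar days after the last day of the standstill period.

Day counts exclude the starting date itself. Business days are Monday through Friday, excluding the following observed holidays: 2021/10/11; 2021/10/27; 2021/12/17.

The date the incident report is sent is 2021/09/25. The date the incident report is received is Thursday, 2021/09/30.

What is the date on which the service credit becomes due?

2021/11/29

From Thursday, 2021/09/30, 5 business days (Oct 1, Oct 4, Oct 5, Oct 6, Oct 7, skipping weekends) brings us to Thursday, 2021/10/07, which is the last day of the resolution window.
Adding 28 calendar days to 2021/10/07 gives 2021/11/04, which is the last day of the standstill period.
The date on which the service credit becomes due: 25 calendar days after 2021/11/04 is 2021/11/29.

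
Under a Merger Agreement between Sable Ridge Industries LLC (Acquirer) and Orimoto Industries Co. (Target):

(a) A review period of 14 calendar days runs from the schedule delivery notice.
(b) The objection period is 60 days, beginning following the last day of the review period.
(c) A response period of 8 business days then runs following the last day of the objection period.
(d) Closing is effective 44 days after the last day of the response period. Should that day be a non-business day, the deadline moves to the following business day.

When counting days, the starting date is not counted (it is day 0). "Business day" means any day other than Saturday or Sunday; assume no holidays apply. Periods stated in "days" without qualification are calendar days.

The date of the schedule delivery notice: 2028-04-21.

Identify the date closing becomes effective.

2028-08-28

The last day of the review period: 14 calendar days after 2028-04-21 is 2028-05-05.
The last day of the objection period: 2028-05-05 + 60 days = 2028-07-04.
From Tuesday, 2028-07-04, 8 business days (Jul 5, Jul 6, Jul 7, Jul 10, Jul 11, Jul 12, Jul 13, Jul 14, skipping weekends) brings us to Friday, 2028-07-14, which is the last day of the response period.
The date closing becomes effective: 2028-07-14 + 44 days = 2028-08-27. That falls on a Sunday, so it rolls to the next business day, Monday, 2028-08-28.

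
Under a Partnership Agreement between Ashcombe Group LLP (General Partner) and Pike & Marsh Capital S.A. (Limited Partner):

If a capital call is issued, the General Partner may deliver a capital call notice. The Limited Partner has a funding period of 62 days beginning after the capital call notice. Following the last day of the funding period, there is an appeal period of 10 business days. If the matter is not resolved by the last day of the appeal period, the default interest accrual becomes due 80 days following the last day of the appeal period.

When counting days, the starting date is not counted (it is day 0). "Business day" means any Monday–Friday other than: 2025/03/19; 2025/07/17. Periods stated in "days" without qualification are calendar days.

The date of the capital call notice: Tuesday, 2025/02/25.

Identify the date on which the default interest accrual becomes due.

2025/07/31

Adding 62 calendar days to 2025/02/25 gives 2025/04/28, which is the last day of the funding period.
The last day of the appeal period: 10 business days after Monday, 2025/04/28, skipping weekends — Apr 29, Apr 30, May 1, May 2, May 5, May 6, May 7, May 8, May 9, May 12 — lands on Monday, 2025/05/12.
The date on which the default interest accrual becomes due: 80 calendar days after 2025/05/12 is 2025/07/31.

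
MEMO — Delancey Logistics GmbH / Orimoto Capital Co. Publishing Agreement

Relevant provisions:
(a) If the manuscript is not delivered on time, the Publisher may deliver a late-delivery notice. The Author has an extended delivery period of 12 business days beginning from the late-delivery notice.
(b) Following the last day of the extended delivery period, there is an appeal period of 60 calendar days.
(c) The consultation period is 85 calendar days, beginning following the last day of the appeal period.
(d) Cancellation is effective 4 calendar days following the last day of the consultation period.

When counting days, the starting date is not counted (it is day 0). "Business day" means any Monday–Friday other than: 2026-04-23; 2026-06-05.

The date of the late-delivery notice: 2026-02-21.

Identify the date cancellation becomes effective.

2026-08-06

From Saturday, 2026-02-21, 12 business days (Feb 23, Feb 24, Feb 25, Feb 26, …, Mar 6, Mar 9, Mar 10, skipping weekends) brings us to Tuesday, 2026-03-10, which is the last day of the extended delivery period.
The last day of the appeal period: 2026-03-10 + 60 days = 2026-05-09.
The last day of the consultation period: 2026-05-09 + 85 days = 2026-08-02.
The date cancellation becomes effective: 2026-08-02 + 4 days = 2026-08-06.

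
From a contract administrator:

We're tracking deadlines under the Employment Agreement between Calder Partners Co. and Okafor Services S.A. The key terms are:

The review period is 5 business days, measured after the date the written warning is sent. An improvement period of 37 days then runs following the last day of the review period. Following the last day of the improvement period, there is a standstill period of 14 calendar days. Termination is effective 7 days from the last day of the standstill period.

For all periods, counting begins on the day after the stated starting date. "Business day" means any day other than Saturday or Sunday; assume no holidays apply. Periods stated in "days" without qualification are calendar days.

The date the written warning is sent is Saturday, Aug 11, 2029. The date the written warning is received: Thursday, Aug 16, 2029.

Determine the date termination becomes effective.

Oct 14, 2029

From Saturday, Aug 11, 2029, 5 business days (Aug 13, Aug 14, Aug 15, Aug 16, Aug 17, skipping weekends) brings us to Friday, Aug 17, 2029, which is the last day of the review period.
The last day of the improvement period: Aug 17, 2029 + 37 days = Sep 23, 2029.
The last day of the standstill period: Sep 23, 2029 + 14 days = Oct 7, 2029.
The date termination becomes effective: Oct 7, 2029 + 7 days = Oct 14, 2029.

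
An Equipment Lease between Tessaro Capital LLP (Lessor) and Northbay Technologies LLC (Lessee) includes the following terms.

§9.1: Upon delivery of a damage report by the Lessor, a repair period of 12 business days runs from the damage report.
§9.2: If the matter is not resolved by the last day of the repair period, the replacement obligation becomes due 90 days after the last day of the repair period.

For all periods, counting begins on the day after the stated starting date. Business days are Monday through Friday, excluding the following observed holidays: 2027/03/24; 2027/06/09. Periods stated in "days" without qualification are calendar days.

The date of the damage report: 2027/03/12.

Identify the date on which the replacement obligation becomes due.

2027/06/29

The last day of the repair period: counting 12 business days from Friday, 2027/03/12 (Mar 15, Mar 16, Mar 17, Mar 18, …, Mar 29, Mar 30, Mar 31, skipping weekends and the listed holiday on Mar 24) reaches Wednesday, 2027/03/31.
The date on which the replacement obligation becomes due: 2027/03/31 + 90 days = 2027/06/29.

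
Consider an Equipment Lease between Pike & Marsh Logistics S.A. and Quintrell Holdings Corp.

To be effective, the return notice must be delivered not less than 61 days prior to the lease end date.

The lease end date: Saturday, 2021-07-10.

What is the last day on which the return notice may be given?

2021-05-10

2021-07-10 minus 61 days is 2021-05-10.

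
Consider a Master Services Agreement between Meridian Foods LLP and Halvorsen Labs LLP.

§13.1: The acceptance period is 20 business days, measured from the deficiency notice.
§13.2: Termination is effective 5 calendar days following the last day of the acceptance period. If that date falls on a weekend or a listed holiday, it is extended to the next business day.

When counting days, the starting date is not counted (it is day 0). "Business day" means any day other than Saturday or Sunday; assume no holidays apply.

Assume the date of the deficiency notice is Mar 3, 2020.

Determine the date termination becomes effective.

Apr 6, 2020

From Tuesday, Mar 3, 2020, 20 business days (Mar 4, Mar 5, Mar 6, Mar 9, …, Mar 27, Mar 30, Mar 31, skipping weekends) brings us to Tuesday, Mar 31, 2020, which is the last day of the acceptance period.
Adding 5 calendar days to Mar 31, 2020 gives Apr 5, 2020, which is the date termination becomes effective. That falls on a Sunday, so it rolls to the next business day, Monday, Apr 6, 2020.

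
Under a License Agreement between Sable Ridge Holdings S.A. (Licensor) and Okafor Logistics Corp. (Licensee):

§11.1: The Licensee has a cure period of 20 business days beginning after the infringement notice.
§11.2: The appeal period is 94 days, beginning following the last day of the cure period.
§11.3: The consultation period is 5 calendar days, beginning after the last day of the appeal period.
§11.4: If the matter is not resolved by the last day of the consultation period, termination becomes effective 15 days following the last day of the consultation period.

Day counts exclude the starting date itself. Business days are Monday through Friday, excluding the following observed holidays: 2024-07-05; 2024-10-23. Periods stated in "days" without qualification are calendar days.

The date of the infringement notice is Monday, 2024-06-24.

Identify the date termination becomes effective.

From Monday, 2024-06-24, 20 business days (Jun 25, Jun 26, Jun 27, Jun 28, …, Jul 19, Jul 22, Jul 23, skipping weekends and the listed holiday on Jul 5) brings us to Tuesday, 2024-07-23, which is the last day of the cure period.
The last day of the appeal period: 2024-07-23 + 94 days = 2024-10-25.
The last day of the consultation period: 5 calendar days after 2024-10-25 is 2024-10-30.
The date termination becomes effective: 2024-10-30 + 15 days = 2024-11-14.

2024-11-14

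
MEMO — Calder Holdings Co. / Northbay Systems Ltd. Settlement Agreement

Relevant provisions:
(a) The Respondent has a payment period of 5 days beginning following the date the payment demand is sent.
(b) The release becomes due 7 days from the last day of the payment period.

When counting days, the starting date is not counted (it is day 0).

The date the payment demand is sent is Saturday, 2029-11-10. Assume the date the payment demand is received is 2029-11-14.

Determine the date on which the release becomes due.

2029-11-22

Adding 5 calendar days to 2029-11-10 gives 2029-11-15, which is the last day of the payment period.
Adding 7 calendar days to 2029-11-15 gives 2029-11-22, which is the date on which the release becomes due.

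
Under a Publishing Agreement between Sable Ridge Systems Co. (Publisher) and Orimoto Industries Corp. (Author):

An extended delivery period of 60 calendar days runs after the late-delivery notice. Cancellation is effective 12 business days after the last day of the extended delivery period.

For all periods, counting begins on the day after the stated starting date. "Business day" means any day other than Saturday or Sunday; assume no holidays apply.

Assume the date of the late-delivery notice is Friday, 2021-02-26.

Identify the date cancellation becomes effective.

The last day of the extended delivery period: 60 calendar days after 2021-02-26 is 2021-04-27.
From Tuesday, 2021-04-27, 12 business days (Apr 28, Apr 29, Apr 30, May 3, …, May 11, May 12, May 13, skipping weekends) brings us to Thursday, 2021-05-13, which is the date cancellation becomes effective.

2021-05-13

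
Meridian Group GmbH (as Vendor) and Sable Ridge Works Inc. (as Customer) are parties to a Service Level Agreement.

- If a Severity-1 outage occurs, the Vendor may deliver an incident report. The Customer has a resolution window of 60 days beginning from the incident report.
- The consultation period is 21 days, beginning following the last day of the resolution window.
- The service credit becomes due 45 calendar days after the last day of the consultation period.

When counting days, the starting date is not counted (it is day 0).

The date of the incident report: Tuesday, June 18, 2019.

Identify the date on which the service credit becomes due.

October 22, 2019

Adding 60 calendar days to June 18, 2019 gives August 17, 2019, which is the last day of the resolution window.
The last day of the consultation period: 21 calendar days after August 17, 2019 is September 7, 2019.
The date on which the service credit becomes due: September 7, 2019 + 45 days = October 22, 2019.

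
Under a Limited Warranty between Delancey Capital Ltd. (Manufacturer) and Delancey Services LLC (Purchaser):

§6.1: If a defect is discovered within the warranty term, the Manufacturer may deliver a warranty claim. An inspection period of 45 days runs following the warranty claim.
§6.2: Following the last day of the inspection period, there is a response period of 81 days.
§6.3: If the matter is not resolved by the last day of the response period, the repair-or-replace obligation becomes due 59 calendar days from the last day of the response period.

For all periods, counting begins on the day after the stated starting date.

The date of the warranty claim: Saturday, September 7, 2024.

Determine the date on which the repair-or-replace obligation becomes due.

The last day of the inspection period: 45 calendar days after September 7, 2024 is October 22, 2024.
Adding 81 calendar days to October 22, 2024 gives January 11, 2025, which is the last day of the response period.
The date on which the repair-or-replace obligation becomes due: January 11, 2025 + 59 days = March 11, 2025.

March 11, 2025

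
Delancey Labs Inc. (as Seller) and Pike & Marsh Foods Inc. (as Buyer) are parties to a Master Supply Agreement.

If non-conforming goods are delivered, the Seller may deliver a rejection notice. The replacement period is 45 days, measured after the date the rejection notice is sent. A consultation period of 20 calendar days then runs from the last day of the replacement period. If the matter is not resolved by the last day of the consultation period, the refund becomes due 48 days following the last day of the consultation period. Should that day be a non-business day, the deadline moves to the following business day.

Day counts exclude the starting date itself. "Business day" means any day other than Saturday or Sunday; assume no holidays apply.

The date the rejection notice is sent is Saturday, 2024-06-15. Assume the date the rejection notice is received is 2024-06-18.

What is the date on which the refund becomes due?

2024-10-07

Adding 45 calendar days to 2024-06-15 gives 2024-07-30, which is the last day of the replacement period.
The last day of the consultation period: 2024-07-30 + 20 days = 2024-08-19.
Adding 48 calendar days to 2024-08-19 gives 2024-10-06, which is the date on which the refund becomes due. That falls on a Sunday, so it rolls to the next business day, Monday, 2024-10-07.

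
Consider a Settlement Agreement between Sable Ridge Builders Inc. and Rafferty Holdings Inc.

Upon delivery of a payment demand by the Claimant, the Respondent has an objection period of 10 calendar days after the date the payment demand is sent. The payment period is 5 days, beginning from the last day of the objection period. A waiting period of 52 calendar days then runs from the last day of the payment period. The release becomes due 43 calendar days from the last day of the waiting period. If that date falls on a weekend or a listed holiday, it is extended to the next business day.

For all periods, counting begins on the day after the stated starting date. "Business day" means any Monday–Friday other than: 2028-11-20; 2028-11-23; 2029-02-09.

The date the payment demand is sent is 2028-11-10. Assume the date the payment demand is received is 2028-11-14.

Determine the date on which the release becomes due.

The last day of the objection period: 10 calendar days after 2028-11-10 is 2028-11-20.
The last day of the payment period: 2028-11-20 + 5 days = 2028-11-25.
Adding 52 calendar days to 2028-11-25 gives 2029-01-16, which is the last day of the waiting period.
Adding 43 calendar days to 2029-01-16 gives 2029-02-28, which is the date on which the release becomes due. 2029-02-28 is a Wednesday and is not a listed holiday, so no roll-forward applies.

2029-02-28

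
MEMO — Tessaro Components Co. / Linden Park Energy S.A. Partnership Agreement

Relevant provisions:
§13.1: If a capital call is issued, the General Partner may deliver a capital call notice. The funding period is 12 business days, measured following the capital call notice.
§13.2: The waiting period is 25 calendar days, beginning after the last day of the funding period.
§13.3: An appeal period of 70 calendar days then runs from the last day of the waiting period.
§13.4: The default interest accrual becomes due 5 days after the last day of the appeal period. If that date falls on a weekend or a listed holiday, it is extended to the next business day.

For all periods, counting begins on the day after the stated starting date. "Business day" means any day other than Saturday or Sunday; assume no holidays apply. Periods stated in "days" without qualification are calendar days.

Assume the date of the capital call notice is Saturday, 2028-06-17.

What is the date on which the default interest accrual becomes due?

From Saturday, 2028-06-17, 12 business days (Jun 19, Jun 20, Jun 21, Jun 22, …, Jun 30, Jul 3, Jul 4, skipping weekends) brings us to Tuesday, 2028-07-04, which is the last day of the funding period.
Adding 25 calendar days to 2028-07-04 gives 2028-07-29, which is the last day of the waiting period.
The last day of the appeal period: 70 calendar days after 2028-07-29 is 2028-10-07.
Adding 5 calendar days to 2028-10-07 gives 2028-10-12, which is the date on which the default interest accrual becomes due. 2028-10-12 is a Thursday, so no roll-forward applies.

2028-10-12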